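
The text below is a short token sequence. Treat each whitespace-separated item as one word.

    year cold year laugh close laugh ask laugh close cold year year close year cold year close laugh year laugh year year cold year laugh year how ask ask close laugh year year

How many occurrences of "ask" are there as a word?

3

Scanning the 33 tokens for "ask":
  position 7: ask
  position 28: ask
  position 29: ask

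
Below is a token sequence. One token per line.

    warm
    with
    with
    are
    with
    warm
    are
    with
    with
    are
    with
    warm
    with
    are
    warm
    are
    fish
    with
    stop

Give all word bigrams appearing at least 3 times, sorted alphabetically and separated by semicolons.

Bigram counts meeting the condition (at least 3 times):
  are with: 3
  with are: 3

are with; with are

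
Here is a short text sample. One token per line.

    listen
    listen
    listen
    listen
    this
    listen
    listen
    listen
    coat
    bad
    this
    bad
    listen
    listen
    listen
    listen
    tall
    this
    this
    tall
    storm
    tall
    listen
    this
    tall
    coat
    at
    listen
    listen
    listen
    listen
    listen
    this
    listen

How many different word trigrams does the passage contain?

23

34 tokens → 32 trigram windows in total.
Repeated trigrams (each contributes count−1 duplicates):
  listen listen listen: 8
  listen listen this: 2
  listen this listen: 2
9 duplicate windows → 32 − 9 = 23 distinct.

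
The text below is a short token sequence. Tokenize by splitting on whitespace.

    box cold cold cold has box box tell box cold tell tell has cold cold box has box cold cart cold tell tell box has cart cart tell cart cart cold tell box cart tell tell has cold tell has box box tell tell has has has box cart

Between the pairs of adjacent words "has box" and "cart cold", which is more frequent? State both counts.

"has box": 4 occurrences
"cart cold": 2 occurrences

"has box" (4 vs 2)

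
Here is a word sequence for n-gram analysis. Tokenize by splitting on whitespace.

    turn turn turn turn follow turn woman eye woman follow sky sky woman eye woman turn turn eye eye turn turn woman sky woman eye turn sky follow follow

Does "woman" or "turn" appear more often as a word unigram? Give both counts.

"woman": 6 occurrences
"turn": 10 occurrences

"turn" (10 vs 6)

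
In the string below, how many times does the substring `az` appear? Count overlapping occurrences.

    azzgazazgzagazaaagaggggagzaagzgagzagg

4

Sliding a length-2 window over the 37 characters (36 positions):
  position 1–2: az
  position 5–6: az
  position 7–8: az
  position 13–14: az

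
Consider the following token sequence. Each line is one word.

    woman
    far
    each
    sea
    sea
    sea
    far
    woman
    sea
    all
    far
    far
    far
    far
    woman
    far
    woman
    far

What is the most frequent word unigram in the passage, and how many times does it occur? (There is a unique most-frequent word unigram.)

"far", 8 times

Unigram frequencies (highest first):
  far: 8
  woman: 4
  sea: 4
  each: 1
  all: 1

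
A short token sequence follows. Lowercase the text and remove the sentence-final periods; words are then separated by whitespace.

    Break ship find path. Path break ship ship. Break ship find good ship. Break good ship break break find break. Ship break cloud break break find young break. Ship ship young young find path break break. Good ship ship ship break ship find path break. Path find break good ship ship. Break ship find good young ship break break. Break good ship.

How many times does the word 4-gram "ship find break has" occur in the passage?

Scanning the 59 overlapping 4-gram windows for "ship find break has":
  (none found)

0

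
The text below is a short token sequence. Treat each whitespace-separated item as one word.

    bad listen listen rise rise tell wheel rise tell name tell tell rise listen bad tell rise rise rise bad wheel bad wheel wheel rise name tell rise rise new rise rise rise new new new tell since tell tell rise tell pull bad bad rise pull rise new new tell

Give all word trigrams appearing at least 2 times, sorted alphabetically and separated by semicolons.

Trigram counts meeting the condition (at least 2 times):
  new new tell: 2
  rise new new: 2
  rise rise new: 2
  rise rise rise: 2
  tell rise rise: 2
  tell tell rise: 2

new new tell; rise new new; rise rise new; rise rise rise; tell rise rise; tell tell rise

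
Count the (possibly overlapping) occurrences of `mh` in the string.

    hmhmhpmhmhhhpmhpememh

Sliding a length-2 window over the 21 characters (20 positions):
  position 2–3: mh
  position 4–5: mh
  position 7–8: mh
  position 9–10: mh
  position 14–15: mh
  position 20–21: mh

6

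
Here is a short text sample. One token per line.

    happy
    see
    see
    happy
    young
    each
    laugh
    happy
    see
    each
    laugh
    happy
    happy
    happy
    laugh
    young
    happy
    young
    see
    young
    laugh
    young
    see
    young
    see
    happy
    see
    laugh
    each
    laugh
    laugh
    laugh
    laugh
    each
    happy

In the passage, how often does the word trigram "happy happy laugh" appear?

1

Scanning the 33 overlapping trigram windows for "happy happy laugh":
  position 13–15: happy happy laugh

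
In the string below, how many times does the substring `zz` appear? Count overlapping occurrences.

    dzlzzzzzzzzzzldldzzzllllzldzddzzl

12

Sliding a length-2 window over the 33 characters (32 positions):
  position 4–5: zz
  position 5–6: zz
  position 6–7: zz
  position 7–8: zz
  position 8–9: zz
  position 9–10: zz
  position 10–11: zz
  position 11–12: zz
  position 12–13: zz
  position 18–19: zz
  … (2 more)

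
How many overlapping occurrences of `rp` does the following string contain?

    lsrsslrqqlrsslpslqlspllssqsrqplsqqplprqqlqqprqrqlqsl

0

Sliding a length-2 window over the 52 characters (51 positions):
  (no match at any position)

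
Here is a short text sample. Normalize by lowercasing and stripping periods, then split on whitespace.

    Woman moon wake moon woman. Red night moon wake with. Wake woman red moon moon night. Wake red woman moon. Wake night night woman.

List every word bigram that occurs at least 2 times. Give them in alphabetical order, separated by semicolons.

moon wake; woman moon; woman red

Bigram counts meeting the condition (at least 2 times):
  moon wake: 3
  woman moon: 2
  woman red: 2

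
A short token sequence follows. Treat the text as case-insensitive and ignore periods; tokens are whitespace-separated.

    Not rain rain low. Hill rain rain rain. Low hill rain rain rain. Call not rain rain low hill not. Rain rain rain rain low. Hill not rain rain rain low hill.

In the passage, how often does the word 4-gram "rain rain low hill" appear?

Scanning the 29 overlapping 4-gram windows for "rain rain low hill":
  position 2–5: rain rain low hill
  position 7–10: rain rain low hill
  position 16–19: rain rain low hill
  position 23–26: rain rain low hill
  position 29–32: rain rain low hill

5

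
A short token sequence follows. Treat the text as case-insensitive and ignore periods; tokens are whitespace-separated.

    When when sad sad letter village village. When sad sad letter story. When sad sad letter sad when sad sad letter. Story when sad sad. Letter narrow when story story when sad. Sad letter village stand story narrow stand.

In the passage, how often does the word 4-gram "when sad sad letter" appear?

6

Scanning the 36 overlapping 4-gram windows for "when sad sad letter":
  position 2–5: when sad sad letter
  position 8–11: when sad sad letter
  position 13–16: when sad sad letter
  position 18–21: when sad sad letter
  position 23–26: when sad sad letter
  position 31–34: when sad sad letter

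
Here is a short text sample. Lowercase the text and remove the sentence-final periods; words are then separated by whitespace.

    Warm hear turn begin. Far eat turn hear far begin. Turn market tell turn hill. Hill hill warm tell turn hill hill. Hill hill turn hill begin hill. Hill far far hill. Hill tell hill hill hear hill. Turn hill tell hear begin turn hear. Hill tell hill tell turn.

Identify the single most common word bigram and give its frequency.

"hill hill", 8 times

Bigram frequencies (highest first):
  hill hill: 8
  turn hill: 4
  hill tell: 4
  tell turn: 3
  turn hear: 2
  begin turn: 2
  … (23 more, each ≤ 2)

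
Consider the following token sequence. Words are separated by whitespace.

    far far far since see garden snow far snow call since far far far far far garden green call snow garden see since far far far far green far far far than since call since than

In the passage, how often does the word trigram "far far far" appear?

7

Scanning the 34 overlapping trigram windows for "far far far":
  position 1–3: far far far
  position 12–14: far far far
  position 13–15: far far far
  position 14–16: far far far
  position 24–26: far far far
  position 25–27: far far far
  position 29–31: far far far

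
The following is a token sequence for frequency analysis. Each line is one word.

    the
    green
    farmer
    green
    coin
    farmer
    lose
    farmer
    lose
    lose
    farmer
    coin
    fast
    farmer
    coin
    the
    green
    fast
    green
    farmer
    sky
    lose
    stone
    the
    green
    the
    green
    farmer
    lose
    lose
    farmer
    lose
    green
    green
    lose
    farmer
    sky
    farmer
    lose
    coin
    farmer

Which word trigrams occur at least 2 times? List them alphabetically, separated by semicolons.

Trigram counts meeting the condition (at least 2 times):
  farmer lose lose: 2
  lose farmer lose: 2
  lose lose farmer: 2
  the green farmer: 2

farmer lose lose; lose farmer lose; lose lose farmer; the green farmer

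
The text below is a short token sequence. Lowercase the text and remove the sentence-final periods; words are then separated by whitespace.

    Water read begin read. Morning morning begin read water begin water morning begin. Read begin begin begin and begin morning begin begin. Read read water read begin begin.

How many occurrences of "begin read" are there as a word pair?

4

Scanning the 27 overlapping bigram windows for "begin read":
  position 3–4: begin read
  position 7–8: begin read
  position 13–14: begin read
  position 22–23: begin read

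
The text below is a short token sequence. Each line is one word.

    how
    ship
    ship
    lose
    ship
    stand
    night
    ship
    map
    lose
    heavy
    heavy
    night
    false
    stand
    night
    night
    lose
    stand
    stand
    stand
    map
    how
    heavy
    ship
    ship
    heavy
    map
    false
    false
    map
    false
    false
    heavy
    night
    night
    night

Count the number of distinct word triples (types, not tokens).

37 tokens → 35 trigram windows in total.
Repeated trigrams (each contributes count−1 duplicates):
  map false false: 2
1 duplicate windows → 35 − 1 = 34 distinct.

34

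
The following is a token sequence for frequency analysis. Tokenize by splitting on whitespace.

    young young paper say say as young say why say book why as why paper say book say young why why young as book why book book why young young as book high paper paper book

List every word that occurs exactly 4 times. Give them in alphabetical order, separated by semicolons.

Unigram counts meeting the condition (exactly 4 times):
  as: 4
  paper: 4

as; paper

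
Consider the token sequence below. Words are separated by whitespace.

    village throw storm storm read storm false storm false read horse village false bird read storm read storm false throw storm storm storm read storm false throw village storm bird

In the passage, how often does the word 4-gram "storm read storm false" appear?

3

Scanning the 27 overlapping 4-gram windows for "storm read storm false":
  position 4–7: storm read storm false
  position 16–19: storm read storm false
  position 23–26: storm read storm false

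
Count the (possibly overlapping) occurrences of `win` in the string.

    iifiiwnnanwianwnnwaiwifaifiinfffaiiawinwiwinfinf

2

Sliding a length-3 window over the 48 characters (46 positions):
  position 37–39: win
  position 42–44: win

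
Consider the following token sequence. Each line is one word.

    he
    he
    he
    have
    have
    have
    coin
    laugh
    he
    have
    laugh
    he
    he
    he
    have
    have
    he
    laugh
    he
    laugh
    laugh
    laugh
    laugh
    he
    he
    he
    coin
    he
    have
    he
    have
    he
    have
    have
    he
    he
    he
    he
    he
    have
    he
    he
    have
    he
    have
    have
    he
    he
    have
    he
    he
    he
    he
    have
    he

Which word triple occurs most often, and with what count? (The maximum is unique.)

"he he he", 8 times

Trigram frequencies (highest first):
  he he he: 8
  he he have: 6
  he have he: 6
  he have have: 4
  have he he: 4
  have have he: 3
  … (18 more, each ≤ 3)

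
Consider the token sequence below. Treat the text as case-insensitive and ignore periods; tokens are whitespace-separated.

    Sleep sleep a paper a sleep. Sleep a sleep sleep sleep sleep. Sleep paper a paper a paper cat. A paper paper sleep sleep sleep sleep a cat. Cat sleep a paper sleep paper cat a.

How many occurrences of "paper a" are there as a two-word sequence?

Scanning the 35 overlapping bigram windows for "paper a":
  position 4–5: paper a
  position 14–15: paper a
  position 16–17: paper a

3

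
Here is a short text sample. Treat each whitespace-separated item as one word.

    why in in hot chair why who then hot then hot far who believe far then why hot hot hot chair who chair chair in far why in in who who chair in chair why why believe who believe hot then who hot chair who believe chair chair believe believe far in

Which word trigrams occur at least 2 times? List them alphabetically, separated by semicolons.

hot chair who; why in in

Trigram counts meeting the condition (at least 2 times):
  hot chair who: 2
  why in in: 2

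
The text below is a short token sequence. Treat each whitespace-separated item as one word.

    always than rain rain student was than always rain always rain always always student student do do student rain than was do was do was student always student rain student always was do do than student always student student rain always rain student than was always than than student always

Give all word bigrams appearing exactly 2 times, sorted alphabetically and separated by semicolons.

Bigram counts meeting the condition (exactly 2 times):
  always than: 2
  do do: 2
  do was: 2
  student student: 2
  than student: 2
  than was: 2

always than; do do; do was; student student; than student; than was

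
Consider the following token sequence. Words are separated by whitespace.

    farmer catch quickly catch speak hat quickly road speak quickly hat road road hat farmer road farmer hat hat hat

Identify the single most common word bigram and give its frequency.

Bigram frequencies (highest first):
  hat hat: 2
  farmer catch: 1
  catch quickly: 1
  quickly catch: 1
  catch speak: 1
  speak hat: 1
  … (12 more, each ≤ 1)

"hat hat", 2 times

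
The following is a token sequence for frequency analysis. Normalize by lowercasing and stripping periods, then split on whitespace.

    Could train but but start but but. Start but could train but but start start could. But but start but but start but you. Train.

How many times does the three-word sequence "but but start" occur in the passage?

Scanning the 23 overlapping trigram windows for "but but start":
  position 3–5: but but start
  position 6–8: but but start
  position 12–14: but but start
  position 17–19: but but start
  position 20–22: but but start

5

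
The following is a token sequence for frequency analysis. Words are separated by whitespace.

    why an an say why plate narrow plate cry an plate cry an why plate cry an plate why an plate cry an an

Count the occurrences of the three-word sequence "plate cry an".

4

Scanning the 22 overlapping trigram windows for "plate cry an":
  position 8–10: plate cry an
  position 11–13: plate cry an
  position 15–17: plate cry an
  position 21–23: plate cry an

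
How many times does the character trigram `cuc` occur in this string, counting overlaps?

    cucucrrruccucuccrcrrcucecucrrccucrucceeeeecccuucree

Sliding a length-3 window over the 51 characters (49 positions):
  position 1–3: cuc
  position 3–5: cuc
  position 11–13: cuc
  position 13–15: cuc
  position 21–23: cuc
  position 25–27: cuc
  position 31–33: cuc

7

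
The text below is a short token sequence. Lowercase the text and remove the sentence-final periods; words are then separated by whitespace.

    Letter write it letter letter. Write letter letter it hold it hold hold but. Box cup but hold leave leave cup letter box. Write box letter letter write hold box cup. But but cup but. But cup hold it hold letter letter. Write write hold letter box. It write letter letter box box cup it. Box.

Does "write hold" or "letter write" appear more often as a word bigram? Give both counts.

"letter write" (4 vs 2)

"write hold": 2 occurrences
"letter write": 4 occurrences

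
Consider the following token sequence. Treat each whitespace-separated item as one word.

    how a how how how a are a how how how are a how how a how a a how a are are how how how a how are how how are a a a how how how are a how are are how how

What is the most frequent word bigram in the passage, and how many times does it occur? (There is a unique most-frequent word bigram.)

Bigram frequencies (highest first):
  how how: 11
  a how: 8
  how a: 6
  how are: 5
  are a: 4
  a a: 3
  … (3 more, each ≤ 3)

"how how", 11 times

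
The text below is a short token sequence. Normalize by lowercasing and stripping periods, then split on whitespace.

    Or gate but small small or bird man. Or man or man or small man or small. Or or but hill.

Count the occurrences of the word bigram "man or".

4

Scanning the 20 overlapping bigram windows for "man or":
  position 8–9: man or
  position 10–11: man or
  position 12–13: man or
  position 15–16: man or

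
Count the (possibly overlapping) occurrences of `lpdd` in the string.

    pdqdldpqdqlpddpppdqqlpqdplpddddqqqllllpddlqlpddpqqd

Sliding a length-4 window over the 51 characters (48 positions):
  position 11–14: lpdd
  position 26–29: lpdd
  position 38–41: lpdd
  position 44–47: lpdd

4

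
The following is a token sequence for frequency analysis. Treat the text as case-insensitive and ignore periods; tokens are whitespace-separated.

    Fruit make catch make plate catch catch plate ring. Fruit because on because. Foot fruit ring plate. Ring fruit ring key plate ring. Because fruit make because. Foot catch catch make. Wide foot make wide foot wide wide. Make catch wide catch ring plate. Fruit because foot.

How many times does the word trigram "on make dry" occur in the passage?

Scanning the 45 overlapping trigram windows for "on make dry":
  (none found)

0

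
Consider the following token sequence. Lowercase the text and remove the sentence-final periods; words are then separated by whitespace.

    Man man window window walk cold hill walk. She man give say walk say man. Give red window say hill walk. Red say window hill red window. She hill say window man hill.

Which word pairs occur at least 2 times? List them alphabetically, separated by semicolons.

hill walk; man give; red window; say window

Bigram counts meeting the condition (at least 2 times):
  hill walk: 2
  man give: 2
  red window: 2
  say window: 2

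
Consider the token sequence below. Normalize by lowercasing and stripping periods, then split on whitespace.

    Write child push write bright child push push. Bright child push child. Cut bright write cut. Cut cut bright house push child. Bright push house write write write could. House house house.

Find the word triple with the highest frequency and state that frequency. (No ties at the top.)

Trigram frequencies (highest first):
  bright child push: 2
  write child push: 1
  child push write: 1
  push write bright: 1
  write bright child: 1
  child push push: 1
  … (23 more, each ≤ 1)

"bright child push", 2 times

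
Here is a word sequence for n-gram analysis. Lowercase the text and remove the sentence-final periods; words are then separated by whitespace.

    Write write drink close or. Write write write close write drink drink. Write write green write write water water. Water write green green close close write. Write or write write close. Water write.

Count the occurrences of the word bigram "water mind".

Scanning the 32 overlapping bigram windows for "water mind":
  (none found)

0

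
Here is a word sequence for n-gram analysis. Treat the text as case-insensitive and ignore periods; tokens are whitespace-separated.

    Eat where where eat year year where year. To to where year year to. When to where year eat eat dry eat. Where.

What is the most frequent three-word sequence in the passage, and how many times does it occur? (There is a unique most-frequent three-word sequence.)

Trigram frequencies (highest first):
  to where year: 2
  eat where where: 1
  where where eat: 1
  where eat year: 1
  eat year year: 1
  year year where: 1
  … (14 more, each ≤ 1)

"to where year", 2 times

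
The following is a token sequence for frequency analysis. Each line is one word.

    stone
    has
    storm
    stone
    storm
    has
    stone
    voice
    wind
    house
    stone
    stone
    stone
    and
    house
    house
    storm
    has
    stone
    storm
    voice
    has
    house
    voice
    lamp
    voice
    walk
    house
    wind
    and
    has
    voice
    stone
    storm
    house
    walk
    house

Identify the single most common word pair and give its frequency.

"stone storm", 3 times

Bigram frequencies (highest first):
  stone storm: 3
  storm has: 2
  has stone: 2
  stone stone: 2
  walk house: 2
  stone has: 1
  … (24 more, each ≤ 1)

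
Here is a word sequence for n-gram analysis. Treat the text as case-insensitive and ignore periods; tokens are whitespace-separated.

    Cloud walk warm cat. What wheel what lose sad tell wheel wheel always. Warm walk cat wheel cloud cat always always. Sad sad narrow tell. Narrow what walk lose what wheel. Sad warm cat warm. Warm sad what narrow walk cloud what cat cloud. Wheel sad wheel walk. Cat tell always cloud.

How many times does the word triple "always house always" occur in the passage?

0

Scanning the 50 overlapping trigram windows for "always house always":
  (none found)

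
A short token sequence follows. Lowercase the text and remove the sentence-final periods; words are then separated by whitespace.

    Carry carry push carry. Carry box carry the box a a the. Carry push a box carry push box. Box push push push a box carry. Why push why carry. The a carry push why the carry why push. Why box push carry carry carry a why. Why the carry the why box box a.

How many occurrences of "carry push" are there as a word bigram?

4

Scanning the 54 overlapping bigram windows for "carry push":
  position 2–3: carry push
  position 13–14: carry push
  position 17–18: carry push
  position 33–34: carry push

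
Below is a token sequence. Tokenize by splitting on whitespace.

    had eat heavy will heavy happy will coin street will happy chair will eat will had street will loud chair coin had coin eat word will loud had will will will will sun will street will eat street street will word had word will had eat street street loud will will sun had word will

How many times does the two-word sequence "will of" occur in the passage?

Scanning the 54 overlapping bigram windows for "will of":
  (none found)

0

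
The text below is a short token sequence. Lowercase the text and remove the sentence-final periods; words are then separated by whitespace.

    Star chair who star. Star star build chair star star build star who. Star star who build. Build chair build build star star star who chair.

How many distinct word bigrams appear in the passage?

13

26 tokens → 25 bigram windows in total.
Repeated bigrams (each contributes count−1 duplicates):
  star star: 6
  star who: 3
  build build: 2
  build chair: 2
  build star: 2
  star build: 2
  who star: 2
12 duplicate windows → 25 − 12 = 13 distinct.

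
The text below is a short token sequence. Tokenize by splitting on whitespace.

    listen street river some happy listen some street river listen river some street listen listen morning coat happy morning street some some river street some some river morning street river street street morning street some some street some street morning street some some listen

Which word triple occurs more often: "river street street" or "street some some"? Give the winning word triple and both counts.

"river street street": 1 occurrence
"street some some": 4 occurrences

"street some some" (4 vs 1)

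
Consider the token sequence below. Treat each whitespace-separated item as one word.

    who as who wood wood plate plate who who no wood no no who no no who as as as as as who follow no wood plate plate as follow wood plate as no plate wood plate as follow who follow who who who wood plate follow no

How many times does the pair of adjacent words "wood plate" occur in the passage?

Scanning the 47 overlapping bigram windows for "wood plate":
  position 5–6: wood plate
  position 26–27: wood plate
  position 31–32: wood plate
  position 36–37: wood plate
  position 45–46: wood plate

5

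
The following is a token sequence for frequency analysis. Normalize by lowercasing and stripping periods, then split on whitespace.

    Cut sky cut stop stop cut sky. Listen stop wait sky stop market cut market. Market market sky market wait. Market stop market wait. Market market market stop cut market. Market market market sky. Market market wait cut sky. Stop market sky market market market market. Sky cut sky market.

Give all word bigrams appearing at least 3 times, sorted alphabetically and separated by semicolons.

cut sky; market market; market sky; market wait; sky market; stop market

Bigram counts meeting the condition (at least 3 times):
  cut sky: 4
  market market: 11
  market sky: 4
  market wait: 3
  sky market: 4
  stop market: 3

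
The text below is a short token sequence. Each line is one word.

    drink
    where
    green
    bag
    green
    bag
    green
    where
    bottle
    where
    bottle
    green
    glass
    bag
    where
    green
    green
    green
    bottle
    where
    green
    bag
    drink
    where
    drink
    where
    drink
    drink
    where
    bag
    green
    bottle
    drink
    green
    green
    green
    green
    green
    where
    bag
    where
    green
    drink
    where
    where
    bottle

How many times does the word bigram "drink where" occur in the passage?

5

Scanning the 45 overlapping bigram windows for "drink where":
  position 1–2: drink where
  position 23–24: drink where
  position 25–26: drink where
  position 28–29: drink where
  position 43–44: drink where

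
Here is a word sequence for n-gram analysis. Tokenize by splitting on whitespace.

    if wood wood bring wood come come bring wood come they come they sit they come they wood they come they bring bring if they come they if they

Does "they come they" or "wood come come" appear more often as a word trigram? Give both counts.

"they come they" (4 vs 1)

"they come they": 4 occurrences
"wood come come": 1 occurrence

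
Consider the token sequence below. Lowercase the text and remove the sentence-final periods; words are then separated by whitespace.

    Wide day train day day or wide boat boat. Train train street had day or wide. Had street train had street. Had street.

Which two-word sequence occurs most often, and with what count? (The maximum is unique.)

"had street", 3 times

Bigram frequencies (highest first):
  had street: 3
  day or: 2
  or wide: 2
  street had: 2
  wide day: 1
  day train: 1
  … (11 more, each ≤ 1)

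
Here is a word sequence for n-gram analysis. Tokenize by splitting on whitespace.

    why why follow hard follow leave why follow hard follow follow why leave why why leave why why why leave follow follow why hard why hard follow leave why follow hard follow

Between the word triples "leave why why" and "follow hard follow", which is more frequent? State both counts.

"leave why why": 2 occurrences
"follow hard follow": 3 occurrences

"follow hard follow" (3 vs 2)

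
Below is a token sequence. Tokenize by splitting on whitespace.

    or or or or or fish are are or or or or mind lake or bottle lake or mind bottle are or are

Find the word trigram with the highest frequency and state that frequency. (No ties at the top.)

Trigram frequencies (highest first):
  or or or: 5
  or or fish: 1
  or fish are: 1
  fish are are: 1
  are are or: 1
  are or or: 1
  … (11 more, each ≤ 1)

"or or or", 5 times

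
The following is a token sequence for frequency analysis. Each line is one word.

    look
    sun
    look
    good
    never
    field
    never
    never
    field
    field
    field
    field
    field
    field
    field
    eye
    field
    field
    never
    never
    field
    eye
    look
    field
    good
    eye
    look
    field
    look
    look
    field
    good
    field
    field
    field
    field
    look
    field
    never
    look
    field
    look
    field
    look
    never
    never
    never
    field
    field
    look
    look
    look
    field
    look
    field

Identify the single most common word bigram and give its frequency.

Bigram frequencies (highest first):
  field field: 11
  look field: 8
  field look: 6
  never field: 4
  never never: 4
  field never: 3
  … (13 more, each ≤ 3)

"field field", 11 times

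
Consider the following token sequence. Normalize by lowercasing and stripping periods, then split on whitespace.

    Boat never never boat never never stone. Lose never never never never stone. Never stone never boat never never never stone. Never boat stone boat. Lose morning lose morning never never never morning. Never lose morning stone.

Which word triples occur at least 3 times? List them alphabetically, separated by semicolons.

boat never never; never never never; never never stone; never stone never

Trigram counts meeting the condition (at least 3 times):
  boat never never: 3
  never never never: 4
  never never stone: 3
  never stone never: 3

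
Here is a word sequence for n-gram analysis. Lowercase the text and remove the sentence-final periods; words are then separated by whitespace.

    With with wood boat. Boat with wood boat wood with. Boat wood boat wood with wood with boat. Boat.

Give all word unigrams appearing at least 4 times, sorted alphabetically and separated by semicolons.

Unigram counts meeting the condition (at least 4 times):
  boat: 7
  with: 6
  wood: 6

boat; with; wood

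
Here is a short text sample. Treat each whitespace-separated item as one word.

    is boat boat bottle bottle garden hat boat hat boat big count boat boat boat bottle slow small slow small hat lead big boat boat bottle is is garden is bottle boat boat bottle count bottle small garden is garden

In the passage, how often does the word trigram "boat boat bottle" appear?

Scanning the 38 overlapping trigram windows for "boat boat bottle":
  position 2–4: boat boat bottle
  position 14–16: boat boat bottle
  position 24–26: boat boat bottle
  position 32–34: boat boat bottle

4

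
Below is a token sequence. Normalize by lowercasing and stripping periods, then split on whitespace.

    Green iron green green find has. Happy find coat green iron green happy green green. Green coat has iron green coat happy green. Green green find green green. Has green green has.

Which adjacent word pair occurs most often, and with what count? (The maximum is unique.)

"green green", 7 times

Bigram frequencies (highest first):
  green green: 7
  iron green: 3
  green iron: 2
  green find: 2
  happy green: 2
  green coat: 2
  … (12 more, each ≤ 2)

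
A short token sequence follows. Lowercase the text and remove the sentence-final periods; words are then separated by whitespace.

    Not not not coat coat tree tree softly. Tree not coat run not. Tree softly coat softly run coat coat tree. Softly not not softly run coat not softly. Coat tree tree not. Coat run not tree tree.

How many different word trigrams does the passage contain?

38 tokens → 36 trigram windows in total.
Repeated trigrams (each contributes count−1 duplicates):
  coat coat tree: 2
  coat run not: 2
  coat tree tree: 2
  not coat run: 2
  run not tree: 2
  softly run coat: 2
  tree not coat: 2
7 duplicate windows → 36 − 7 = 29 distinct.

29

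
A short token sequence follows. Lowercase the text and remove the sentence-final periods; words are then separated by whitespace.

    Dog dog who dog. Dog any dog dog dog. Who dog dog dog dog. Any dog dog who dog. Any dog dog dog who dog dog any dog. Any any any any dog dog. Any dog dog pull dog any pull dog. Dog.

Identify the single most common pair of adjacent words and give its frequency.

"dog dog", 14 times

Bigram frequencies (highest first):
  dog dog: 14
  dog any: 7
  any dog: 6
  dog who: 4
  who dog: 4
  any any: 3
  … (3 more, each ≤ 2)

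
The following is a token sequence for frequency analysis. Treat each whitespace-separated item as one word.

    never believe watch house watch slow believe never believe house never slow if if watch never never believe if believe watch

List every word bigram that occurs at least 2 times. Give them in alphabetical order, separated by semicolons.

believe watch; never believe

Bigram counts meeting the condition (at least 2 times):
  believe watch: 2
  never believe: 3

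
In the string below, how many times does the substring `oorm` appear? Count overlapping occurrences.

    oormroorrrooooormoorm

3

Sliding a length-4 window over the 21 characters (18 positions):
  position 1–4: oorm
  position 14–17: oorm
  position 18–21: oorm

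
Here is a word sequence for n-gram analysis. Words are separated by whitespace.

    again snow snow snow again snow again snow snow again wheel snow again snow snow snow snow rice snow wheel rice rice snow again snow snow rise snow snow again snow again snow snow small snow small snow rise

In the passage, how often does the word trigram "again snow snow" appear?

Scanning the 37 overlapping trigram windows for "again snow snow":
  position 1–3: again snow snow
  position 7–9: again snow snow
  position 13–15: again snow snow
  position 24–26: again snow snow
  position 32–34: again snow snow

5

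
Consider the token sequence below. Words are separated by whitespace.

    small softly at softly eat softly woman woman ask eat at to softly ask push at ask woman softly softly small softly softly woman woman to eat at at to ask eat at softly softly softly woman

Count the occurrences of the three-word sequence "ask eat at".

Scanning the 35 overlapping trigram windows for "ask eat at":
  position 9–11: ask eat at
  position 31–33: ask eat at

2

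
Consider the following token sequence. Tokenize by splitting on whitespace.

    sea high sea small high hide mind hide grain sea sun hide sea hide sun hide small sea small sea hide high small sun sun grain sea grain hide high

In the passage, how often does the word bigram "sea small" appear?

2

Scanning the 29 overlapping bigram windows for "sea small":
  position 3–4: sea small
  position 18–19: sea small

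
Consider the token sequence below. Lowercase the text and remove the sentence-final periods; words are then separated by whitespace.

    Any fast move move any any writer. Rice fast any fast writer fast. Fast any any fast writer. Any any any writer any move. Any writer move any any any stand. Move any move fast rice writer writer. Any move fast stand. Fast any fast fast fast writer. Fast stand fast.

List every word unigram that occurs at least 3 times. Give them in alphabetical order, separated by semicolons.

Unigram counts meeting the condition (at least 3 times):
  any: 17
  fast: 14
  move: 7
  stand: 3
  writer: 8

any; fast; move; stand; writer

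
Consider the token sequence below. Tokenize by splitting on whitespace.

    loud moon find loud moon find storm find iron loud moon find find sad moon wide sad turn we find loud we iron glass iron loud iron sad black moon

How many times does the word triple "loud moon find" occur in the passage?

Scanning the 28 overlapping trigram windows for "loud moon find":
  position 1–3: loud moon find
  position 4–6: loud moon find
  position 10–12: loud moon find

3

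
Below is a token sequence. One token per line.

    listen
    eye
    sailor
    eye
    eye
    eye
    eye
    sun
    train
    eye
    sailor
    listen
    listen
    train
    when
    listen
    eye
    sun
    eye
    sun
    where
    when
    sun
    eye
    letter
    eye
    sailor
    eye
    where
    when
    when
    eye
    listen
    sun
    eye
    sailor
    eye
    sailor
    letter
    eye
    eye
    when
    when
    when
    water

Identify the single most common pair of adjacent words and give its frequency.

"eye sailor", 5 times

Bigram frequencies (highest first):
  eye sailor: 5
  eye eye: 4
  sailor eye: 3
  eye sun: 3
  sun eye: 3
  when when: 3
  … (20 more, each ≤ 2)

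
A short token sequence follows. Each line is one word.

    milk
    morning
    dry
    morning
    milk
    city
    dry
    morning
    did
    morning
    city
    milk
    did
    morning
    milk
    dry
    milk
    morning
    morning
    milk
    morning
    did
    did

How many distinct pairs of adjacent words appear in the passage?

23 tokens → 22 bigram windows in total.
Repeated bigrams (each contributes count−1 duplicates):
  milk morning: 3
  morning milk: 3
  did morning: 2
  dry morning: 2
  morning did: 2
7 duplicate windows → 22 − 7 = 15 distinct.

15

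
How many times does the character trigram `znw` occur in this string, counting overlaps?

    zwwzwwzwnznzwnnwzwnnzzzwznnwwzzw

Sliding a length-3 window over the 32 characters (30 positions):
  (no match at any position)

0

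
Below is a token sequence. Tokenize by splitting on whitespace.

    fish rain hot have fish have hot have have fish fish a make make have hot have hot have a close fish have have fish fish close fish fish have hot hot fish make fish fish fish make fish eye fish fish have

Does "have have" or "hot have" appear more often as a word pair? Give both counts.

"hot have" (4 vs 2)

"have have": 2 occurrences
"hot have": 4 occurrences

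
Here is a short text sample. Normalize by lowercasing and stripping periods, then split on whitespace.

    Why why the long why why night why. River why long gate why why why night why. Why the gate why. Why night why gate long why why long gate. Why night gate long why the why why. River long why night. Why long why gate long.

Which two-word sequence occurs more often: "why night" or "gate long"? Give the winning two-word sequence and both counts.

"why night": 5 occurrences
"gate long": 3 occurrences

"why night" (5 vs 3)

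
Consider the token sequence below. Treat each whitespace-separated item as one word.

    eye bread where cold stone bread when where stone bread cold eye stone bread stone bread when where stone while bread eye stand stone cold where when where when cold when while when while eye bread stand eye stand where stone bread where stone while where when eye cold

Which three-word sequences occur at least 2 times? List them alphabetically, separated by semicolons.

Trigram counts meeting the condition (at least 2 times):
  bread when where: 2
  stone bread when: 2
  when where stone: 2
  where stone bread: 2
  where stone while: 2

bread when where; stone bread when; when where stone; where stone bread; where stone while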